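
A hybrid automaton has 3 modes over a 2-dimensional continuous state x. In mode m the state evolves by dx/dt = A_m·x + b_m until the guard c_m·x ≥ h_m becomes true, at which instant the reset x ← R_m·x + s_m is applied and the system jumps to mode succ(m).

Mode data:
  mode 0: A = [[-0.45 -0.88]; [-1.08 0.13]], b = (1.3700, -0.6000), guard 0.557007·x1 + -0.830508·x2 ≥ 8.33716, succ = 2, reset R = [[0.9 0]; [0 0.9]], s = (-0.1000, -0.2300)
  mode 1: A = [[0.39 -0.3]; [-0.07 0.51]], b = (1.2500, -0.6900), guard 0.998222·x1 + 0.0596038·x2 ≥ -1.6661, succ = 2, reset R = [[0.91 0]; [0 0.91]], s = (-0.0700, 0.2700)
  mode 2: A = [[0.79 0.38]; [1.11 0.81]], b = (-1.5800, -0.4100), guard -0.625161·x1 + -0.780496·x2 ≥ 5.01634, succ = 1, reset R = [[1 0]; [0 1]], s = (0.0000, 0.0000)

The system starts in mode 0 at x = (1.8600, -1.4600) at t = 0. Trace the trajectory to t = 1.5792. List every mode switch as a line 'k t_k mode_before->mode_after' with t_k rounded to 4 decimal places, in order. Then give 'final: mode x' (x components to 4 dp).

1 1.0993 0->2
final: 2 4.4410 -6.2935

Mode 0: guard c·x = 8.3372 hit at Δt = 1.0993 (t = 1.0993), x⁻ = (5.2321, -6.5295) → reset → x⁺ = (4.6089, -6.1066), jump to mode 2
Mode 2: flow for 0.4799 to horizon, guard not reached → x = (4.4410, -6.2935)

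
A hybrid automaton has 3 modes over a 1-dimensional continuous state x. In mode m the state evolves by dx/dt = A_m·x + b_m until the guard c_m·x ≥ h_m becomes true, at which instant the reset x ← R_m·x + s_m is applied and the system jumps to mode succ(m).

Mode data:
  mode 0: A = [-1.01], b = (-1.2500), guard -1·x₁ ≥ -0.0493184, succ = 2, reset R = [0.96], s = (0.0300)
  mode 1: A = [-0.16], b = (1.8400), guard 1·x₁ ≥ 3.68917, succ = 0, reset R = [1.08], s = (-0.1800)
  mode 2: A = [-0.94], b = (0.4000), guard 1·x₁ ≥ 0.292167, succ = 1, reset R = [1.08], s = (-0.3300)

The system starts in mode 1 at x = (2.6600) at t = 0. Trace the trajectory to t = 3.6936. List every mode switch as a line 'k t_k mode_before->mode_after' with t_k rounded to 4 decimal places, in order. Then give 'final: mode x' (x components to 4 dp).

Mode 1: guard c·x = 3.6892 hit at Δt = 0.7736 (t = 0.7736), x⁻ = (3.6892) → reset → x⁺ = (3.8043), jump to mode 0
Mode 0: guard c·x = -0.0493 hit at Δt = 1.3520 (t = 2.1256), x⁻ = (0.0493) → reset → x⁺ = (0.0773), jump to mode 2
Mode 2: guard c·x = 0.2922 hit at Δt = 1.0209 (t = 3.1465), x⁻ = (0.2922) → reset → x⁺ = (-0.0145), jump to mode 1
Mode 1: flow for 0.5471 to horizon, guard not reached → x = (0.9506)

1 0.7736 1->0
2 2.1256 0->2
3 3.1465 2->1
final: 1 0.9506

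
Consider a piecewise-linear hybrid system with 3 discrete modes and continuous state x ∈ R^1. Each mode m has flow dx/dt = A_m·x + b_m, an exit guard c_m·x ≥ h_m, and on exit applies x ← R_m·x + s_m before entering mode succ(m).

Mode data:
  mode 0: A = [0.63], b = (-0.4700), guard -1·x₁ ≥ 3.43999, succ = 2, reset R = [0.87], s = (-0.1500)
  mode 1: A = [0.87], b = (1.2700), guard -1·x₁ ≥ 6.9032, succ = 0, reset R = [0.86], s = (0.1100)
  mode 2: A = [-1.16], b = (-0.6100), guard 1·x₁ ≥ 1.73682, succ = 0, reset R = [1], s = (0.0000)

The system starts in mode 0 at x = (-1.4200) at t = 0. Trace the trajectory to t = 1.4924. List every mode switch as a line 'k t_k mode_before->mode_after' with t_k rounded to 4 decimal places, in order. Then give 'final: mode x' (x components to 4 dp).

Mode 0: guard c·x = 3.4400 hit at Δt = 1.0458 (t = 1.0458), x⁻ = (-3.4400) → reset → x⁺ = (-3.1428), jump to mode 2
Mode 2: flow for 0.4466 to horizon, guard not reached → x = (-2.0847)

1 1.0458 0->2
final: 2 -2.0847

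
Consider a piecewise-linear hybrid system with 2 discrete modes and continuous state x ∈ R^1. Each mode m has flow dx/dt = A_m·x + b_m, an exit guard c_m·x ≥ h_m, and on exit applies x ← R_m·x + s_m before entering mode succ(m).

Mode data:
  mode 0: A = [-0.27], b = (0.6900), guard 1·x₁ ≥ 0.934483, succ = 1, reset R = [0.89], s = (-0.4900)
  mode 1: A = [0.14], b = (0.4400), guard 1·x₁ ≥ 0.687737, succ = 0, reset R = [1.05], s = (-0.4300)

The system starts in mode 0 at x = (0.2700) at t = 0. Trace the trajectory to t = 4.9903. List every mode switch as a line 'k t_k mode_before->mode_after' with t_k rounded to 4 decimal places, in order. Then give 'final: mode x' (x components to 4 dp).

1 1.2723 0->1
2 1.9486 1->0
3 3.1849 0->1
4 3.8612 1->0
final: 0 0.8869

Mode 0: guard c·x = 0.9345 hit at Δt = 1.2723 (t = 1.2723), x⁻ = (0.9345) → reset → x⁺ = (0.3417), jump to mode 1
Mode 1: guard c·x = 0.6877 hit at Δt = 0.6763 (t = 1.9486), x⁻ = (0.6877) → reset → x⁺ = (0.2921), jump to mode 0
Mode 0: guard c·x = 0.9345 hit at Δt = 1.2363 (t = 3.1849), x⁻ = (0.9345) → reset → x⁺ = (0.3417), jump to mode 1
Mode 1: guard c·x = 0.6877 hit at Δt = 0.6763 (t = 3.8612), x⁻ = (0.6877) → reset → x⁺ = (0.2921), jump to mode 0
Mode 0: flow for 1.1291 to horizon, guard not reached → x = (0.8869)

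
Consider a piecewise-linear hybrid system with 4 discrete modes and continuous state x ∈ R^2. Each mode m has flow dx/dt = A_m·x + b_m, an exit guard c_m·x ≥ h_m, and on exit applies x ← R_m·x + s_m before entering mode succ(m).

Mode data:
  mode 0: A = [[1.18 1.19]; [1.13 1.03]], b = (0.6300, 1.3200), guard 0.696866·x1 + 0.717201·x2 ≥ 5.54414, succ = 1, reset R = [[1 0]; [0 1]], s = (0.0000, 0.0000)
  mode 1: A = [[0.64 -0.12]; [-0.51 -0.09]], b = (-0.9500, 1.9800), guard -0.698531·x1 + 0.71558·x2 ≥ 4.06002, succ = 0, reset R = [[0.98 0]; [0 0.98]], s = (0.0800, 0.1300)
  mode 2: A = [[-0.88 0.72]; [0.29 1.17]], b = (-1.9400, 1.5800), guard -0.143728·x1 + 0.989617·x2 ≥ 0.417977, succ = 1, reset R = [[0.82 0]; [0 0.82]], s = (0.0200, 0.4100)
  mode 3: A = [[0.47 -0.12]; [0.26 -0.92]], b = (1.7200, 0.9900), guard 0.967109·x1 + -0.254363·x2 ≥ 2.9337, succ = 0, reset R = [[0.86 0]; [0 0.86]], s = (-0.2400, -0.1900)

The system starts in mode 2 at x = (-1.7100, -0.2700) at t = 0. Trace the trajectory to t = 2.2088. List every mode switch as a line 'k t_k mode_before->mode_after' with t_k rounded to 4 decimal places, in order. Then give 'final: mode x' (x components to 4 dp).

Mode 2: guard c·x = 0.4180 hit at Δt = 0.4341 (t = 0.4341), x⁻ = (-1.8834, 0.1488) → reset → x⁺ = (-1.5244, 0.5320), jump to mode 1
Mode 1: guard c·x = 4.0600 hit at Δt = 0.6565 (t = 1.0906), x⁻ = (-3.2344, 2.5164) → reset → x⁺ = (-3.0897, 2.5961), jump to mode 0
Mode 0: flow for 1.1182 to horizon, guard not reached → x = (-1.8122, 4.2348)

1 0.4341 2->1
2 1.0906 1->0
final: 0 -1.8122 4.2348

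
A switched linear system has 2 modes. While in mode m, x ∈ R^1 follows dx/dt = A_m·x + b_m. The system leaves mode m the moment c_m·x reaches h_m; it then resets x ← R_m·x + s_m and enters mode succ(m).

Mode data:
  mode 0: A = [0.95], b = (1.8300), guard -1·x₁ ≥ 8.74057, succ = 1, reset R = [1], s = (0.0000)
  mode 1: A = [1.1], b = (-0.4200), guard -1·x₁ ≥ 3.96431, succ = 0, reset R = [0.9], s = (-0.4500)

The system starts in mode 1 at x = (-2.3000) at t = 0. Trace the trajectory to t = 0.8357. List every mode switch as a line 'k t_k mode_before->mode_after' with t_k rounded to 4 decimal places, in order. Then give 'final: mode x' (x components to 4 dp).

Mode 1: guard c·x = 3.9643 hit at Δt = 0.4389 (t = 0.4389), x⁻ = (-3.9643) → reset → x⁺ = (-4.0179), jump to mode 0
Mode 0: flow for 0.3968 to horizon, guard not reached → x = (-4.9755)

1 0.4389 1->0
final: 0 -4.9755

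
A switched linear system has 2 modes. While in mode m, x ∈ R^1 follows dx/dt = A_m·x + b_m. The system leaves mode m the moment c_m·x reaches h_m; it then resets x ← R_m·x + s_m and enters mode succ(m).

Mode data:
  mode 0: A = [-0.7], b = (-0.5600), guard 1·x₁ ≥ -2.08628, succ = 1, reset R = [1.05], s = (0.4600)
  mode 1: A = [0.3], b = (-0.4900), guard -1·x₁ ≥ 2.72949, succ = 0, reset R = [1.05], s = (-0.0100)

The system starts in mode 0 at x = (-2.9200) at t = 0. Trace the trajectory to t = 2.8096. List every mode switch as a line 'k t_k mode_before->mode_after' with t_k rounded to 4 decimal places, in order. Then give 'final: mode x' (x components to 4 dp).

1 0.7138 0->1
2 1.5805 1->0
3 2.2643 0->1
final: 1 -2.3284

Mode 0: guard c·x = -2.0863 hit at Δt = 0.7138 (t = 0.7138), x⁻ = (-2.0863) → reset → x⁺ = (-1.7306), jump to mode 1
Mode 1: guard c·x = 2.7295 hit at Δt = 0.8667 (t = 1.5805), x⁻ = (-2.7295) → reset → x⁺ = (-2.8760), jump to mode 0
Mode 0: guard c·x = -2.0863 hit at Δt = 0.6838 (t = 2.2643), x⁻ = (-2.0863) → reset → x⁺ = (-1.7306), jump to mode 1
Mode 1: flow for 0.5453 to horizon, guard not reached → x = (-2.3284)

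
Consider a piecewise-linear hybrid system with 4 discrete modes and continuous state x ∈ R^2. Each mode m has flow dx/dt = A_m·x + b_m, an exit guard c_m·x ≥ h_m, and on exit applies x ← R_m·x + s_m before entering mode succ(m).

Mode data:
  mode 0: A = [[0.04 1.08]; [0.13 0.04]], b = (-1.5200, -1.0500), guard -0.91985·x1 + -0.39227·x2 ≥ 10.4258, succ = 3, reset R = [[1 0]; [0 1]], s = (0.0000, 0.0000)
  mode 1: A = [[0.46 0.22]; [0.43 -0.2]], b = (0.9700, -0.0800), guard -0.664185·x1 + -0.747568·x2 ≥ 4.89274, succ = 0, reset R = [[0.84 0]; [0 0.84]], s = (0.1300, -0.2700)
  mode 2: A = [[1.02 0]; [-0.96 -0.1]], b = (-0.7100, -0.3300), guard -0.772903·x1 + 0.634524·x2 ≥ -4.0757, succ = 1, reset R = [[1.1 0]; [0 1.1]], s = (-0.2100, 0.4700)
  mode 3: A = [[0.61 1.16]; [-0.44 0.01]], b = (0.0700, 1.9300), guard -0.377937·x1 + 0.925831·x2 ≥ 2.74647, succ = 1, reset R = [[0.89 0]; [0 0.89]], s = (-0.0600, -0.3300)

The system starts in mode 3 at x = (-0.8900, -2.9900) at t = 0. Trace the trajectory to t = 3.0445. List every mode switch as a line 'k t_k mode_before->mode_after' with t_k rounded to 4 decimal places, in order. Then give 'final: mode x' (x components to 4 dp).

1 1.2296 3->1
2 2.2257 1->0
final: 0 -8.1171 -3.1352

Mode 3: guard c·x = 2.7465 hit at Δt = 1.2296 (t = 1.2296), x⁻ = (-4.7606, 1.0232) → reset → x⁺ = (-4.2969, 0.5806), jump to mode 1
Mode 1: guard c·x = 4.8927 hit at Δt = 0.9961 (t = 2.2257), x⁻ = (-5.6715, -1.5060) → reset → x⁺ = (-4.6340, -1.5350), jump to mode 0
Mode 0: flow for 0.8188 to horizon, guard not reached → x = (-8.1171, -3.1352)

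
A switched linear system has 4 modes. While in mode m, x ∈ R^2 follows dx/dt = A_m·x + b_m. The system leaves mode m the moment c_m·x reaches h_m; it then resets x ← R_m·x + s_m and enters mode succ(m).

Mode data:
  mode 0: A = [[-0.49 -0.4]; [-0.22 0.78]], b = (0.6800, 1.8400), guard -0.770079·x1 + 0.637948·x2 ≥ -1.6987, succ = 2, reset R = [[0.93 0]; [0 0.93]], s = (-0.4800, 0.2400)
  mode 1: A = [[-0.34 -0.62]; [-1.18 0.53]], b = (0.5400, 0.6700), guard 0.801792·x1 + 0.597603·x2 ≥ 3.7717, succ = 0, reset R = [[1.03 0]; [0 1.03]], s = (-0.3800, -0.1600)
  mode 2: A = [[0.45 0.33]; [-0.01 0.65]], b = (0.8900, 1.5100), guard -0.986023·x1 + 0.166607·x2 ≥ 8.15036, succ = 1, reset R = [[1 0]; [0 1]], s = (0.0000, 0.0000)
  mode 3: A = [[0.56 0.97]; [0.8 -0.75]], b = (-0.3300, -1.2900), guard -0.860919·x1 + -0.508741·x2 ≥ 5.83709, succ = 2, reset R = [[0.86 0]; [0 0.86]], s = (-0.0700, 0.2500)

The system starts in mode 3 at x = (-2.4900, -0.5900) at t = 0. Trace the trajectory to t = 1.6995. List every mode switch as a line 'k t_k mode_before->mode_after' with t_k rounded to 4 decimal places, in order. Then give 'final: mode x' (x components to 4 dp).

Mode 3: guard c·x = 5.8371 hit at Δt = 0.6920 (t = 0.6920), x⁻ = (-5.2014, -2.6715) → reset → x⁺ = (-4.5432, -2.0475), jump to mode 2
Mode 2: flow for 1.0075 to horizon, guard not reached → x = (-6.8196, -1.7145)

1 0.6920 3->2
final: 2 -6.8196 -1.7145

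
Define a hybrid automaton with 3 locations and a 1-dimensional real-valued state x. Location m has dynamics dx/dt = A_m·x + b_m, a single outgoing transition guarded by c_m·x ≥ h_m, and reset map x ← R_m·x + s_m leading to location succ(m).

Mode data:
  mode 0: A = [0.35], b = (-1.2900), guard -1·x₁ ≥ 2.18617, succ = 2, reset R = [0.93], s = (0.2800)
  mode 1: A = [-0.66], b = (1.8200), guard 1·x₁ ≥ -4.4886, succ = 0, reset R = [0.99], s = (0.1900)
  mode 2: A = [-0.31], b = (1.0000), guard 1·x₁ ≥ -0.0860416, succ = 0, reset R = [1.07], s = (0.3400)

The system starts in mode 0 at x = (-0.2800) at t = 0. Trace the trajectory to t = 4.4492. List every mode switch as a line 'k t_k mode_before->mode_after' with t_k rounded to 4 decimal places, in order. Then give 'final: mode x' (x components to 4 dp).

1 1.1214 0->2
2 2.4366 2->0
3 3.9662 0->2
final: 2 -1.0607

Mode 0: guard c·x = 2.1862 hit at Δt = 1.1214 (t = 1.1214), x⁻ = (-2.1862) → reset → x⁺ = (-1.7531), jump to mode 2
Mode 2: guard c·x = -0.0860 hit at Δt = 1.3152 (t = 2.4366), x⁻ = (-0.0860) → reset → x⁺ = (0.2479), jump to mode 0
Mode 0: guard c·x = 2.1862 hit at Δt = 1.5296 (t = 3.9662), x⁻ = (-2.1862) → reset → x⁺ = (-1.7531), jump to mode 2
Mode 2: flow for 0.4830 to horizon, guard not reached → x = (-1.0607)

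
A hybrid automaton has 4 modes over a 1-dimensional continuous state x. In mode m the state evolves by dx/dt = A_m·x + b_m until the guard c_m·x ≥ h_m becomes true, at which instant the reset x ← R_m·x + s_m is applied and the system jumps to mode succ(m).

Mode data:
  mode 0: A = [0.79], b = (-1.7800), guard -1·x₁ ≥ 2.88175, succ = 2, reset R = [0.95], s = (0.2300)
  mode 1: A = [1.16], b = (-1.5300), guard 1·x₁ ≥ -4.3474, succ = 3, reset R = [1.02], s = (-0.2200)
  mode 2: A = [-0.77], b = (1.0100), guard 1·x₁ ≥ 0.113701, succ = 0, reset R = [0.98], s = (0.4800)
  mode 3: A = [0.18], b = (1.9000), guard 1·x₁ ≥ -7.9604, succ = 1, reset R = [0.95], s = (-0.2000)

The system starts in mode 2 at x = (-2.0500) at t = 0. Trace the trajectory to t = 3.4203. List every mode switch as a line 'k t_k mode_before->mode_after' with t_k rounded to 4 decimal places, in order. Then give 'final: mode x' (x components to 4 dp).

1 1.3400 2->0
2 2.7681 0->2
final: 2 -0.9998

Mode 2: guard c·x = 0.1137 hit at Δt = 1.3400 (t = 1.3400), x⁻ = (0.1137) → reset → x⁺ = (0.5914), jump to mode 0
Mode 0: guard c·x = 2.8817 hit at Δt = 1.4281 (t = 2.7681), x⁻ = (-2.8818) → reset → x⁺ = (-2.5077), jump to mode 2
Mode 2: flow for 0.6522 to horizon, guard not reached → x = (-0.9998)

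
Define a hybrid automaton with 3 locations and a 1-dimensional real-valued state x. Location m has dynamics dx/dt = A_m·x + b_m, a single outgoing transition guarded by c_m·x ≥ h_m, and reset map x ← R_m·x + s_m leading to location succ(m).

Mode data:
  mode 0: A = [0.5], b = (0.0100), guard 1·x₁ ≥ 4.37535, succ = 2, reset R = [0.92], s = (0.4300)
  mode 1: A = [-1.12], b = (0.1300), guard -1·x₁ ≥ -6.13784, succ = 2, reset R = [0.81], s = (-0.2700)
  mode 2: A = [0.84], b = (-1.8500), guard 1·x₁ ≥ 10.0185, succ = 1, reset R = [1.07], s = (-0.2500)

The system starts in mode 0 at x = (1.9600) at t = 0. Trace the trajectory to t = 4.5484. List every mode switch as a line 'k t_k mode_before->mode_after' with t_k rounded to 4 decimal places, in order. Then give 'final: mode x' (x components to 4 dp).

1 1.5949 0->2
2 3.0758 2->1
3 3.5597 1->2
final: 2 7.9369

Mode 0: guard c·x = 4.3754 hit at Δt = 1.5949 (t = 1.5949), x⁻ = (4.3753) → reset → x⁺ = (4.4553), jump to mode 2
Mode 2: guard c·x = 10.0185 hit at Δt = 1.4809 (t = 3.0758), x⁻ = (10.0185) → reset → x⁺ = (10.4698), jump to mode 1
Mode 1: guard c·x = -6.1378 hit at Δt = 0.4839 (t = 3.5597), x⁻ = (6.1378) → reset → x⁺ = (4.7017), jump to mode 2
Mode 2: flow for 0.9887 to horizon, guard not reached → x = (7.9369)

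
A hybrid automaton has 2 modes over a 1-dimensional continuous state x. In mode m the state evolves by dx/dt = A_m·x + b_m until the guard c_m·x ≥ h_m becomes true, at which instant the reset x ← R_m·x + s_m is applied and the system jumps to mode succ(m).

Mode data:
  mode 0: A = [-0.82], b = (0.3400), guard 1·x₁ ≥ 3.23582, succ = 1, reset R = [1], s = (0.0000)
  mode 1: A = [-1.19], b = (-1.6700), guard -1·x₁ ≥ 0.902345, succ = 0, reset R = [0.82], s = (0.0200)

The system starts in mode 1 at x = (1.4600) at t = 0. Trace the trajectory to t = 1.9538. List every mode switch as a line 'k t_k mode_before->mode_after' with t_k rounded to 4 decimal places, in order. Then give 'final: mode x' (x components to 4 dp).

Mode 1: guard c·x = 0.9023 hit at Δt = 1.4648 (t = 1.4648), x⁻ = (-0.9023) → reset → x⁺ = (-0.7199), jump to mode 0
Mode 0: flow for 0.4890 to horizon, guard not reached → x = (-0.3451)

1 1.4648 1->0
final: 0 -0.3451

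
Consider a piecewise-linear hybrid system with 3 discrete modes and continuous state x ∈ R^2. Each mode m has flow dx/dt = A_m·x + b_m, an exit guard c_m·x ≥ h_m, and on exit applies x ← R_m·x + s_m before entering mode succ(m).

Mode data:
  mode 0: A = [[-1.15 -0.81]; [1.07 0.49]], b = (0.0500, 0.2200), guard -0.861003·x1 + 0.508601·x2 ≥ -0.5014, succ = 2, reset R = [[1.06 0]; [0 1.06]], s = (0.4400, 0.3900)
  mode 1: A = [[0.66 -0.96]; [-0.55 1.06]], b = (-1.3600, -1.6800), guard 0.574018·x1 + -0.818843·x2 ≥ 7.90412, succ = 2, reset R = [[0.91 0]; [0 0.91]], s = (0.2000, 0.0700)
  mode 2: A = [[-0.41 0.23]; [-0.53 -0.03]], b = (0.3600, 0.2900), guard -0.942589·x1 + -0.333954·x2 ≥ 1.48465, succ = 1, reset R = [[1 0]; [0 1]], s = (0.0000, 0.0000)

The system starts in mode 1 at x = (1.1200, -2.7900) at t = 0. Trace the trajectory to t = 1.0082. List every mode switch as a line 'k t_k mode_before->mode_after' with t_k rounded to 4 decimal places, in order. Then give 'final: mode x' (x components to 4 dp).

Mode 1: guard c·x = 7.9041 hit at Δt = 0.5540 (t = 0.5540), x⁻ = (3.6260, -7.1109) → reset → x⁺ = (3.4997, -6.4009), jump to mode 2
Mode 2: flow for 0.4542 to horizon, guard not reached → x = (2.4181, -6.8876)

1 0.5540 1->2
final: 2 2.4181 -6.8876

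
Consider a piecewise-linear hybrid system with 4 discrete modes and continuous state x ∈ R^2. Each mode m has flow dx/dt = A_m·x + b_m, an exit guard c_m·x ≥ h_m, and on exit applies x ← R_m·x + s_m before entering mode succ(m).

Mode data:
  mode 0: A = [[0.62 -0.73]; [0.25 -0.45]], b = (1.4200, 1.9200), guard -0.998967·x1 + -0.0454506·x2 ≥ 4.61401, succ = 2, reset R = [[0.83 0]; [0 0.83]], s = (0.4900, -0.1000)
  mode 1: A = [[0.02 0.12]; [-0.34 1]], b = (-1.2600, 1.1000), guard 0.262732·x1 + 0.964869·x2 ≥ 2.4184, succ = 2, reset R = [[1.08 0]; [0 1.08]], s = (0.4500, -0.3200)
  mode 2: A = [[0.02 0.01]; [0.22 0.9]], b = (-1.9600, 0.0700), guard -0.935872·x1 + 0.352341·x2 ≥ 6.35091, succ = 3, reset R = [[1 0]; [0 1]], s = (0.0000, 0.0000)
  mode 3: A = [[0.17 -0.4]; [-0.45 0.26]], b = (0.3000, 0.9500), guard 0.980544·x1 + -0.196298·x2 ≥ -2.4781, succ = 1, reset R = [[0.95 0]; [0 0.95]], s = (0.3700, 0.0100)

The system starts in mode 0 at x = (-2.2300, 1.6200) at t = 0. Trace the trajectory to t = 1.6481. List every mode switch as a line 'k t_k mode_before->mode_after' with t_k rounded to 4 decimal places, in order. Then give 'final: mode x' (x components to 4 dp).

Mode 0: guard c·x = 4.6140 hit at Δt = 1.2536 (t = 1.2536), x⁻ = (-4.7073, 1.9467) → reset → x⁺ = (-3.4171, 1.5157), jump to mode 2
Mode 2: flow for 0.3945 to horizon, guard not reached → x = (-4.2139, 1.7999)

1 1.2536 0->2
final: 2 -4.2139 1.7999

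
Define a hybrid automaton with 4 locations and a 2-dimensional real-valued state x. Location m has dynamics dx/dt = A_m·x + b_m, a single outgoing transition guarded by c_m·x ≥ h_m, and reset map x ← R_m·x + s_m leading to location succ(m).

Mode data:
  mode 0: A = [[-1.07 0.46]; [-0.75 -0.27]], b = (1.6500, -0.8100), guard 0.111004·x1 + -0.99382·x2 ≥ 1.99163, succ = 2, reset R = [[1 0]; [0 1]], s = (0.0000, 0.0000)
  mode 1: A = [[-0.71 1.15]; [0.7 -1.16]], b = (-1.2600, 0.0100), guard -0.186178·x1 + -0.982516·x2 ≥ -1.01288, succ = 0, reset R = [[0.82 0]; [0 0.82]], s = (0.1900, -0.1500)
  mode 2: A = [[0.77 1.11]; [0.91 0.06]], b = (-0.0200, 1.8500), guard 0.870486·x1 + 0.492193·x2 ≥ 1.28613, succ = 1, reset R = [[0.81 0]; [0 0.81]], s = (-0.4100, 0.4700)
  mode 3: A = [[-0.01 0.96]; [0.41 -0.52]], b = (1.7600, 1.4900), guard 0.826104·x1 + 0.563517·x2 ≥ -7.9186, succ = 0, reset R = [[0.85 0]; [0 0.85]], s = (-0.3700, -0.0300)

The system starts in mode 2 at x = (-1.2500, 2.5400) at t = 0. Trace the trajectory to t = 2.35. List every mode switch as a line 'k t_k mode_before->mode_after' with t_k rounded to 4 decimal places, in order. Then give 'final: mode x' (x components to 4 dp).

1 0.4073 2->1
2 1.3497 1->0
final: 0 1.0762 -0.7395

Mode 2: guard c·x = 1.2861 hit at Δt = 0.4073 (t = 0.4073), x⁻ = (-0.2557, 3.0653) → reset → x⁺ = (-0.6171, 2.9529), jump to mode 1
Mode 1: guard c·x = -1.0129 hit at Δt = 0.9424 (t = 1.3497), x⁻ = (0.1363, 1.0051) → reset → x⁺ = (0.3018, 0.6742), jump to mode 0
Mode 0: flow for 1.0003 to horizon, guard not reached → x = (1.0762, -0.7395)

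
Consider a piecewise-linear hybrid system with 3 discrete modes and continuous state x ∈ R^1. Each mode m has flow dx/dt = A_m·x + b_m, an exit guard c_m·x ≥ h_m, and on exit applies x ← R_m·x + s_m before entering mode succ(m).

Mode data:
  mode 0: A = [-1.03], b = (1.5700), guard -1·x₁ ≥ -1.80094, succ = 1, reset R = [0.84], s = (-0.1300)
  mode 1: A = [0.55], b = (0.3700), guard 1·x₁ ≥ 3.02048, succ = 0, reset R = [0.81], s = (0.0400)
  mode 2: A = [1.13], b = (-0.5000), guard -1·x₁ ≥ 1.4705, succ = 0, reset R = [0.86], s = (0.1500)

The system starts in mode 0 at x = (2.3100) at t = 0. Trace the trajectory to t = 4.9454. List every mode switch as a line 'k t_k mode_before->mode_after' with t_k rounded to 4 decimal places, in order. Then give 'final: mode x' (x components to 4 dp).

Mode 0: guard c·x = -1.8009 hit at Δt = 1.0134 (t = 1.0134), x⁻ = (1.8009) → reset → x⁺ = (1.3828), jump to mode 1
Mode 1: guard c·x = 3.0205 hit at Δt = 1.0654 (t = 2.0788), x⁻ = (3.0205) → reset → x⁺ = (2.4866), jump to mode 0
Mode 0: guard c·x = -1.8009 hit at Δt = 1.2102 (t = 3.2890), x⁻ = (1.8009) → reset → x⁺ = (1.3828), jump to mode 1
Mode 1: guard c·x = 3.0205 hit at Δt = 1.0654 (t = 4.3544), x⁻ = (3.0205) → reset → x⁺ = (2.4866), jump to mode 0
Mode 0: flow for 0.5910 to horizon, guard not reached → x = (2.0478)

1 1.0134 0->1
2 2.0788 1->0
3 3.2890 0->1
4 4.3544 1->0
final: 0 2.0478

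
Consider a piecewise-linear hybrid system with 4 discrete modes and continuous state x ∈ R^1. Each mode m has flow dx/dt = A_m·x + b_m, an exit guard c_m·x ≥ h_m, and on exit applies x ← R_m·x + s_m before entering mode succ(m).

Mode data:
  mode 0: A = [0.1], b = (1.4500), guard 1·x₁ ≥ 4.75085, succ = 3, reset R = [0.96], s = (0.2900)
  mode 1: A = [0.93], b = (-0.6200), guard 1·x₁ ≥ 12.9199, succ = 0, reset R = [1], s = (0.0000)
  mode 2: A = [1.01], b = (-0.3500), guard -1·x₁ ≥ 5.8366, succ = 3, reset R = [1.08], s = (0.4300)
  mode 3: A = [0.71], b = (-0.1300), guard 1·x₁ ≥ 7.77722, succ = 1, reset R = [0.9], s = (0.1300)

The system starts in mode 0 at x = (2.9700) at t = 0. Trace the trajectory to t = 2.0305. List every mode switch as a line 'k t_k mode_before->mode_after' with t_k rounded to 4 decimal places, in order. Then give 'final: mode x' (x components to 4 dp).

1 0.9707 0->3
2 1.6562 3->1
final: 1 9.8204

Mode 0: guard c·x = 4.7508 hit at Δt = 0.9707 (t = 0.9707), x⁻ = (4.7508) → reset → x⁺ = (4.8508), jump to mode 3
Mode 3: guard c·x = 7.7772 hit at Δt = 0.6855 (t = 1.6562), x⁻ = (7.7772) → reset → x⁺ = (7.1295), jump to mode 1
Mode 1: flow for 0.3743 to horizon, guard not reached → x = (9.8204)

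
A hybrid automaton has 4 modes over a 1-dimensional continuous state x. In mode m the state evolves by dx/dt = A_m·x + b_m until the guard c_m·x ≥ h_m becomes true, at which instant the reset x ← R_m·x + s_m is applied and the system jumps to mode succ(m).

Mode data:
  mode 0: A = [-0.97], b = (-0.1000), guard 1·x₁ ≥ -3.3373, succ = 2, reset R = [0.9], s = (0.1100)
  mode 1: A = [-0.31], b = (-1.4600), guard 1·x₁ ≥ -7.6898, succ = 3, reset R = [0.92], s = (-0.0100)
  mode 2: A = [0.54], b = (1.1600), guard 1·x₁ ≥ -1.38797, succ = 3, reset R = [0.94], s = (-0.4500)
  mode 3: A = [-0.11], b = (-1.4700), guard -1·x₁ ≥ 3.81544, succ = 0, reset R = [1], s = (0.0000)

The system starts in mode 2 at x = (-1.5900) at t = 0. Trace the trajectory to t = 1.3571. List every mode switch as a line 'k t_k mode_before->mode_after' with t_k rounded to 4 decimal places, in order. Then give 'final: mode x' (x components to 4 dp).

Mode 2: guard c·x = -1.3880 hit at Δt = 0.5721 (t = 0.5721), x⁻ = (-1.3880) → reset → x⁺ = (-1.7547), jump to mode 3
Mode 3: flow for 0.7850 to horizon, guard not reached → x = (-2.7151)

1 0.5721 2->3
final: 3 -2.7151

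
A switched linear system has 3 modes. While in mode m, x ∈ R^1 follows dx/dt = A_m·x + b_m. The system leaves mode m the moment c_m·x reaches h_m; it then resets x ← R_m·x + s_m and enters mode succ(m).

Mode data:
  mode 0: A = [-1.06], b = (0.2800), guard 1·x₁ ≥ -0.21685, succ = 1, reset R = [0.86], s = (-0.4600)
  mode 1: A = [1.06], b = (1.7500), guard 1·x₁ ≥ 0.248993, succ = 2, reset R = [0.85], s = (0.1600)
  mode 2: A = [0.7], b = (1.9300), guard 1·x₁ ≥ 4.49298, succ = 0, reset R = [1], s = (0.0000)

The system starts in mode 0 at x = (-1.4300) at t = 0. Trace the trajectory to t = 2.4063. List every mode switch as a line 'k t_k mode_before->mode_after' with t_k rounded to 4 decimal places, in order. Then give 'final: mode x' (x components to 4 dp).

Mode 0: guard c·x = -0.2168 hit at Δt = 1.1878 (t = 1.1878), x⁻ = (-0.2168) → reset → x⁺ = (-0.6465), jump to mode 1
Mode 1: guard c·x = 0.2490 hit at Δt = 0.6013 (t = 1.7891), x⁻ = (0.2490) → reset → x⁺ = (0.3716), jump to mode 2
Mode 2: flow for 0.6172 to horizon, guard not reached → x = (2.0624)

1 1.1878 0->1
2 1.7891 1->2
final: 2 2.0624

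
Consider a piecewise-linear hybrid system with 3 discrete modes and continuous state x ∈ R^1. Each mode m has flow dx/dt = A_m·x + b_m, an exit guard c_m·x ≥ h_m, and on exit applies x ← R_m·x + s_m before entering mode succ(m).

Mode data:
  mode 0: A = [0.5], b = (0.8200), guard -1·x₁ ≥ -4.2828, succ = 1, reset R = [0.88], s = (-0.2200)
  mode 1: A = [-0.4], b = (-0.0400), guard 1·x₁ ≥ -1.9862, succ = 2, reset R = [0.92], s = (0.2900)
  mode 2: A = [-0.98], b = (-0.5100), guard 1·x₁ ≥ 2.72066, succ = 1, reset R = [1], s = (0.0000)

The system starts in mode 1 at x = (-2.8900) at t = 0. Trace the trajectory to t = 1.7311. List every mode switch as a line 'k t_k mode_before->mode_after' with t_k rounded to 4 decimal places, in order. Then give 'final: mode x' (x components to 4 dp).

1 0.9787 1->2
final: 2 -1.0069

Mode 1: guard c·x = -1.9862 hit at Δt = 0.9787 (t = 0.9787), x⁻ = (-1.9862) → reset → x⁺ = (-1.5373), jump to mode 2
Mode 2: flow for 0.7524 to horizon, guard not reached → x = (-1.0069)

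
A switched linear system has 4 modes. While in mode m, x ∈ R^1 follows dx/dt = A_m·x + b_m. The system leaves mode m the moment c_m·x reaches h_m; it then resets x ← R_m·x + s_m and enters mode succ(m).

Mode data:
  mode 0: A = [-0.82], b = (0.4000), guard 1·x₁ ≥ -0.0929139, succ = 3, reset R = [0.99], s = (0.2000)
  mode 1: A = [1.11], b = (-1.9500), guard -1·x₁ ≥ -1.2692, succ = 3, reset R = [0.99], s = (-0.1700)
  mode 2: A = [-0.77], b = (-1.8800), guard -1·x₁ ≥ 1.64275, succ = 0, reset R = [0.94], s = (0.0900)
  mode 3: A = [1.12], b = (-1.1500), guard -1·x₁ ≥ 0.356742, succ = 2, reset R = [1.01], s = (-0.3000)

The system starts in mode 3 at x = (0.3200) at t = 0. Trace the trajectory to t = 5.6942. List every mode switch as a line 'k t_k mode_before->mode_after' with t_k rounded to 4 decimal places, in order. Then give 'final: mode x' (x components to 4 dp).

1 0.5997 3->2
2 1.6412 2->0
3 3.1134 0->3
4 3.4789 3->2
5 4.5204 2->0
final: 0 -0.2539

Mode 3: guard c·x = 0.3567 hit at Δt = 0.5997 (t = 0.5997), x⁻ = (-0.3567) → reset → x⁺ = (-0.6603), jump to mode 2
Mode 2: guard c·x = 1.6427 hit at Δt = 1.0415 (t = 1.6412), x⁻ = (-1.6427) → reset → x⁺ = (-1.4542), jump to mode 0
Mode 0: guard c·x = -0.0929 hit at Δt = 1.4722 (t = 3.1134), x⁻ = (-0.0929) → reset → x⁺ = (0.1080), jump to mode 3
Mode 3: guard c·x = 0.3567 hit at Δt = 0.3655 (t = 3.4789), x⁻ = (-0.3567) → reset → x⁺ = (-0.6603), jump to mode 2
Mode 2: guard c·x = 1.6427 hit at Δt = 1.0415 (t = 4.5204), x⁻ = (-1.6427) → reset → x⁺ = (-1.4542), jump to mode 0
Mode 0: flow for 1.1738 to horizon, guard not reached → x = (-0.2539)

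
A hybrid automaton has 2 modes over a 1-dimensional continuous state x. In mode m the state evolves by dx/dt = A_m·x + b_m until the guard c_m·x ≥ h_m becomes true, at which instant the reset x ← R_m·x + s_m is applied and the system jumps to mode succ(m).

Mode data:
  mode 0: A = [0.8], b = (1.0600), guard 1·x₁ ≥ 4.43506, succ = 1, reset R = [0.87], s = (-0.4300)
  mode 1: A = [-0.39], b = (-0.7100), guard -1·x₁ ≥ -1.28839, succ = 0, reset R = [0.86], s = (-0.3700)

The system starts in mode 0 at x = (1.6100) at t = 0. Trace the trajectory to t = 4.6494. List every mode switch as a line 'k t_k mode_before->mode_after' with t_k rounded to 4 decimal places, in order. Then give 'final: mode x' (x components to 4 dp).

1 0.8428 0->1
2 2.1858 1->0
3 3.4693 0->1
final: 1 1.4923

Mode 0: guard c·x = 4.4351 hit at Δt = 0.8428 (t = 0.8428), x⁻ = (4.4351) → reset → x⁺ = (3.4285), jump to mode 1
Mode 1: guard c·x = -1.2884 hit at Δt = 1.3430 (t = 2.1858), x⁻ = (1.2884) → reset → x⁺ = (0.7380), jump to mode 0
Mode 0: guard c·x = 4.4351 hit at Δt = 1.2835 (t = 3.4693), x⁻ = (4.4351) → reset → x⁺ = (3.4285), jump to mode 1
Mode 1: flow for 1.1801 to horizon, guard not reached → x = (1.4923)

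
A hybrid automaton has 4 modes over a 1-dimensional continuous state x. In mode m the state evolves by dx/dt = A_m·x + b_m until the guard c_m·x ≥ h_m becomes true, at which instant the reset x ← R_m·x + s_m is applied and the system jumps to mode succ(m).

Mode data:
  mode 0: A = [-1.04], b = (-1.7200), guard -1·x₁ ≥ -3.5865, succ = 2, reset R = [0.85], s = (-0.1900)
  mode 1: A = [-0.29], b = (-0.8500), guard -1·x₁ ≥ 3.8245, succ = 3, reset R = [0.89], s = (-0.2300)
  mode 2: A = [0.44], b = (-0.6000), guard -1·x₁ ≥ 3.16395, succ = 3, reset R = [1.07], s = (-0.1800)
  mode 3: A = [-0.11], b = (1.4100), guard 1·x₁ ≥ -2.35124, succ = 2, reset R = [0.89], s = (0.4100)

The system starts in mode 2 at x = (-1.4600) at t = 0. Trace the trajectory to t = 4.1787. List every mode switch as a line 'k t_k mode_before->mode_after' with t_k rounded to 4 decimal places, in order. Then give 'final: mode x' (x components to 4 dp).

Mode 2: guard c·x = 3.1639 hit at Δt = 1.0731 (t = 1.0731), x⁻ = (-3.1639) → reset → x⁺ = (-3.5654), jump to mode 3
Mode 3: guard c·x = -2.3512 hit at Δt = 0.7000 (t = 1.7731), x⁻ = (-2.3512) → reset → x⁺ = (-1.6826), jump to mode 2
Mode 2: guard c·x = 3.1639 hit at Δt = 0.9006 (t = 2.6737), x⁻ = (-3.1639) → reset → x⁺ = (-3.5654), jump to mode 3
Mode 3: guard c·x = -2.3512 hit at Δt = 0.7000 (t = 3.3737), x⁻ = (-2.3512) → reset → x⁺ = (-1.6826), jump to mode 2
Mode 2: flow for 0.8050 to horizon, guard not reached → x = (-2.9773)

1 1.0731 2->3
2 1.7731 3->2
3 2.6737 2->3
4 3.3737 3->2
final: 2 -2.9773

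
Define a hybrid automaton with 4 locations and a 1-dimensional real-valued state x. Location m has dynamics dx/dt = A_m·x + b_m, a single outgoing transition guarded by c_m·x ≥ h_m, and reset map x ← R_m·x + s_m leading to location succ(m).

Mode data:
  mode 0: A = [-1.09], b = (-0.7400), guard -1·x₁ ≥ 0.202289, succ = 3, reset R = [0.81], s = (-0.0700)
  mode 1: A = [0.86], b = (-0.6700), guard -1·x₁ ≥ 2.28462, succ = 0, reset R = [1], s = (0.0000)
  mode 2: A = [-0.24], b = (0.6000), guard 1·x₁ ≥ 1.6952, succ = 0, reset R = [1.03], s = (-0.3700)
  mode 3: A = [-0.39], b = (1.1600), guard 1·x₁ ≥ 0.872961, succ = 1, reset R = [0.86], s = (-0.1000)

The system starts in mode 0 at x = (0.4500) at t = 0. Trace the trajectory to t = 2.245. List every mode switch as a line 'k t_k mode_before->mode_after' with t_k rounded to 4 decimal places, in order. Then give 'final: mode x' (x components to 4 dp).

Mode 0: guard c·x = 0.2023 hit at Δt = 0.7911 (t = 0.7911), x⁻ = (-0.2023) → reset → x⁺ = (-0.2339), jump to mode 3
Mode 3: guard c·x = 0.8730 hit at Δt = 1.0849 (t = 1.8760), x⁻ = (0.8730) → reset → x⁺ = (0.6507), jump to mode 1
Mode 1: flow for 0.3690 to horizon, guard not reached → x = (0.6028)

1 0.7911 0->3
2 1.8760 3->1
final: 1 0.6028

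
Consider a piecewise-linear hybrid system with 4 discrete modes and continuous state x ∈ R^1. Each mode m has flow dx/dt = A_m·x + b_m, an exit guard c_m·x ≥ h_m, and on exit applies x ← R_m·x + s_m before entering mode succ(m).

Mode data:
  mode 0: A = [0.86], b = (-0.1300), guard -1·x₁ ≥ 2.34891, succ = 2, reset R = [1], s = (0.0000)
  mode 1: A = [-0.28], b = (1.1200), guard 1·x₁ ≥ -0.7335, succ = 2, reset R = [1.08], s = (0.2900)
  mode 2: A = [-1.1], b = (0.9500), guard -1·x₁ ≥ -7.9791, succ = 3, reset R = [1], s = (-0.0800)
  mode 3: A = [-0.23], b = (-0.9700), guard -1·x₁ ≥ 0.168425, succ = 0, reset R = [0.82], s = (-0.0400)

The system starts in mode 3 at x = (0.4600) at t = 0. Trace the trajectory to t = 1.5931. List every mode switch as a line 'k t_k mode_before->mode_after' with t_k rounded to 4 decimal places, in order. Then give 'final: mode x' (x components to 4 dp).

Mode 3: guard c·x = 0.1684 hit at Δt = 0.6273 (t = 0.6273), x⁻ = (-0.1684) → reset → x⁺ = (-0.1781), jump to mode 0
Mode 0: flow for 0.9658 to horizon, guard not reached → x = (-0.6044)

1 0.6273 3->0
final: 0 -0.6044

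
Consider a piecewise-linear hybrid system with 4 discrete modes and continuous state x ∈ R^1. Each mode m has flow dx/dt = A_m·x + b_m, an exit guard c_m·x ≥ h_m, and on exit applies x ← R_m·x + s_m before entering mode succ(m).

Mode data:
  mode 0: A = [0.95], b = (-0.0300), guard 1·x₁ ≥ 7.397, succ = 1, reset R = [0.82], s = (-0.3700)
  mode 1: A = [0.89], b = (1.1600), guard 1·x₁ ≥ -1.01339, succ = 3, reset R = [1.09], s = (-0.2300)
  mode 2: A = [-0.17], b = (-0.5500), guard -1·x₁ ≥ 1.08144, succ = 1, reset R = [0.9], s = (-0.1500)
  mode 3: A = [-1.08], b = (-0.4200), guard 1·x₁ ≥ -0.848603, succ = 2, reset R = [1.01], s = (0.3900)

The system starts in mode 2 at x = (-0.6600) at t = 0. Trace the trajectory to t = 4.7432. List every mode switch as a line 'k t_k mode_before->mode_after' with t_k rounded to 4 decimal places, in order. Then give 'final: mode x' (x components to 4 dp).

1 1.0512 2->1
2 1.5865 1->3
3 2.2544 3->2
4 3.7305 2->1
5 4.2659 1->3
final: 3 -0.9537

Mode 2: guard c·x = 1.0814 hit at Δt = 1.0512 (t = 1.0512), x⁻ = (-1.0814) → reset → x⁺ = (-1.1233), jump to mode 1
Mode 1: guard c·x = -1.0134 hit at Δt = 0.5353 (t = 1.5865), x⁻ = (-1.0134) → reset → x⁺ = (-1.3346), jump to mode 3
Mode 3: guard c·x = -0.8486 hit at Δt = 0.6679 (t = 2.2544), x⁻ = (-0.8486) → reset → x⁺ = (-0.4671), jump to mode 2
Mode 2: guard c·x = 1.0814 hit at Δt = 1.4761 (t = 3.7305), x⁻ = (-1.0814) → reset → x⁺ = (-1.1233), jump to mode 1
Mode 1: guard c·x = -1.0134 hit at Δt = 0.5353 (t = 4.2659), x⁻ = (-1.0134) → reset → x⁺ = (-1.3346), jump to mode 3
Mode 3: flow for 0.4773 to horizon, guard not reached → x = (-0.9537)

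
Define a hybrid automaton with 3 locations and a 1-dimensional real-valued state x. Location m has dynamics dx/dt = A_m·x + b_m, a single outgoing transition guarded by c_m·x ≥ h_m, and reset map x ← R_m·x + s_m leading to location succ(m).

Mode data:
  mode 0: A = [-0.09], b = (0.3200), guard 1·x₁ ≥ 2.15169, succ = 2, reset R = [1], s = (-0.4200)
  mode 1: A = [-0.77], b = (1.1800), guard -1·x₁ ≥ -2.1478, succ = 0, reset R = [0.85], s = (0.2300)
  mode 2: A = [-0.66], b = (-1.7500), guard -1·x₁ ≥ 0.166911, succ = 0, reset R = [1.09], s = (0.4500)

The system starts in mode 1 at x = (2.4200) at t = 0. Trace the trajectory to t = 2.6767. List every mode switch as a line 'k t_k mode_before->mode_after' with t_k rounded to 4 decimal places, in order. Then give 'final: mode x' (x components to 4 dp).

Mode 1: guard c·x = -2.1478 hit at Δt = 0.4757 (t = 0.4757), x⁻ = (2.1478) → reset → x⁺ = (2.0556), jump to mode 0
Mode 0: guard c·x = 2.1517 hit at Δt = 0.7354 (t = 1.2111), x⁻ = (2.1517) → reset → x⁺ = (1.7317), jump to mode 2
Mode 2: guard c·x = 0.1669 hit at Δt = 0.8601 (t = 2.0712), x⁻ = (-0.1669) → reset → x⁺ = (0.2681), jump to mode 0
Mode 0: flow for 0.6055 to horizon, guard not reached → x = (0.4424)

1 0.4757 1->0
2 1.2111 0->2
3 2.0712 2->0
final: 0 0.4424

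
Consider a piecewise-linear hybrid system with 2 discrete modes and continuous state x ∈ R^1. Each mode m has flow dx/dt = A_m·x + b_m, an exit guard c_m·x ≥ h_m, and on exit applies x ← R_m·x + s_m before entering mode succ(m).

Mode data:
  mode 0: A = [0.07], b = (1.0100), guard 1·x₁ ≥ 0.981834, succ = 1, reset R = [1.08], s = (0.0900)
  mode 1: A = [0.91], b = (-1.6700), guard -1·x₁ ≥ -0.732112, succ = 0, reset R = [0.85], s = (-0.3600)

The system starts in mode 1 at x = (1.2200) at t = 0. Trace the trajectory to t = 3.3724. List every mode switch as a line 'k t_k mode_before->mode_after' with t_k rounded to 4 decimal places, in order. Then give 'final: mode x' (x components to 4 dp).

Mode 1: guard c·x = -0.7321 hit at Δt = 0.6417 (t = 0.6417), x⁻ = (0.7321) → reset → x⁺ = (0.2623), jump to mode 0
Mode 0: guard c·x = 0.9818 hit at Δt = 0.6831 (t = 1.3248), x⁻ = (0.9818) → reset → x⁺ = (1.1504), jump to mode 1
Mode 1: guard c·x = -0.7321 hit at Δt = 0.5239 (t = 1.8487), x⁻ = (0.7321) → reset → x⁺ = (0.2623), jump to mode 0
Mode 0: guard c·x = 0.9818 hit at Δt = 0.6831 (t = 2.5318), x⁻ = (0.9818) → reset → x⁺ = (1.1504), jump to mode 1
Mode 1: guard c·x = -0.7321 hit at Δt = 0.5239 (t = 3.0557), x⁻ = (0.7321) → reset → x⁺ = (0.2623), jump to mode 0
Mode 0: flow for 0.3167 to horizon, guard not reached → x = (0.5917)

1 0.6417 1->0
2 1.3248 0->1
3 1.8487 1->0
4 2.5318 0->1
5 3.0557 1->0
final: 0 0.5917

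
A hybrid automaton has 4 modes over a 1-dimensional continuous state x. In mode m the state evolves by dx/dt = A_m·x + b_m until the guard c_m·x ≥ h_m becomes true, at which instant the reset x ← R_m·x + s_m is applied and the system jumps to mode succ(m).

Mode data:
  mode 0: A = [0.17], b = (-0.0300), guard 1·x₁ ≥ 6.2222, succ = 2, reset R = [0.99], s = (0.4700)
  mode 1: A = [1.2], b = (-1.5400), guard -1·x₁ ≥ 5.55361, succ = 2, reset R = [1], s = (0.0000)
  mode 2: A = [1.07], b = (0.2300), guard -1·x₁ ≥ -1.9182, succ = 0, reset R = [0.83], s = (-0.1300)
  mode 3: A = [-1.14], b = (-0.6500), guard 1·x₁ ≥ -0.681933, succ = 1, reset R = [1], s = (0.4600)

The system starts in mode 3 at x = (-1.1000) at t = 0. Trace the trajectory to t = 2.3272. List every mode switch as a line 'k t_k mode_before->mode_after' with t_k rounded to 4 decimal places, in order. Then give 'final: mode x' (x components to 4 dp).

Mode 3: guard c·x = -0.6819 hit at Δt = 1.3651 (t = 1.3651), x⁻ = (-0.6819) → reset → x⁺ = (-0.2219), jump to mode 1
Mode 1: flow for 0.9621 to horizon, guard not reached → x = (-3.4921)

1 1.3651 3->1
final: 1 -3.4921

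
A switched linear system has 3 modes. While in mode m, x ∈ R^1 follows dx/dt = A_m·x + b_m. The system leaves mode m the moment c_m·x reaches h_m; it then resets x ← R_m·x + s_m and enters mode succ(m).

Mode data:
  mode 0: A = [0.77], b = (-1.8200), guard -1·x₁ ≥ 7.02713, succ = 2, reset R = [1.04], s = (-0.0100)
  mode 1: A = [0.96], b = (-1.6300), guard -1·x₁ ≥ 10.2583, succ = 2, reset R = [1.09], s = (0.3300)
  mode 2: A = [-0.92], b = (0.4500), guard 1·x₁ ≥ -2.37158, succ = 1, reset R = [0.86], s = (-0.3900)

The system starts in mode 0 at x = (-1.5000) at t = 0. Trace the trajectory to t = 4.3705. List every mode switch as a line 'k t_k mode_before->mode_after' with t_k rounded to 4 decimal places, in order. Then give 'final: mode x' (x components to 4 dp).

1 1.1534 0->2
2 2.2447 2->1
3 3.3526 1->2
final: 2 -3.9565

Mode 0: guard c·x = 7.0271 hit at Δt = 1.1534 (t = 1.1534), x⁻ = (-7.0271) → reset → x⁺ = (-7.3182), jump to mode 2
Mode 2: guard c·x = -2.3716 hit at Δt = 1.0913 (t = 2.2447), x⁻ = (-2.3716) → reset → x⁺ = (-2.4296), jump to mode 1
Mode 1: guard c·x = 10.2583 hit at Δt = 1.1079 (t = 3.3526), x⁻ = (-10.2583) → reset → x⁺ = (-10.8515), jump to mode 2
Mode 2: flow for 1.0179 to horizon, guard not reached → x = (-3.9565)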